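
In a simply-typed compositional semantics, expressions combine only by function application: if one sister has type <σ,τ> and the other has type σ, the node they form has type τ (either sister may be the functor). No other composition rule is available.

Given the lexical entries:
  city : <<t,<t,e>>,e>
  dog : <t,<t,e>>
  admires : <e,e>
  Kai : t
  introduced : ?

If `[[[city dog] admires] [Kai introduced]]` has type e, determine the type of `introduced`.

<t,<e,e>>

At [[[city dog] admires] [Kai introduced]] (required: e): [[city dog] admires] is e, which is not a function with range e; hence [Kai introduced] is the functor — type <e,e>.
At [Kai introduced] (required: <e,e>): Kai is t, which is not a function with range <e,e>; hence introduced is the functor — type <t,<e,e>>.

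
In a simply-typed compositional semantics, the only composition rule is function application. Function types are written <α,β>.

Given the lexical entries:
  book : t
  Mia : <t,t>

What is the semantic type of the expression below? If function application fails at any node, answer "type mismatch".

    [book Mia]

t

[book Mia]: functor Mia : <t,t>, argument book : t; result t.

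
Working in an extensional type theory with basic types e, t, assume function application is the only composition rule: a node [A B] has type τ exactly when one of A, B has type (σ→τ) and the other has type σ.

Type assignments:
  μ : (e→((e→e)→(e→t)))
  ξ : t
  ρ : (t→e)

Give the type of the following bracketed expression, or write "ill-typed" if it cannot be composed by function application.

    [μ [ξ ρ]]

[ξ ρ]: functor ρ : (t→e), argument ξ : t; result e.
[μ [ξ ρ]]: functor μ : (e→((e→e)→(e→t))), argument [ξ ρ] : e; result ((e→e)→(e→t)).

((e→e)→(e→t))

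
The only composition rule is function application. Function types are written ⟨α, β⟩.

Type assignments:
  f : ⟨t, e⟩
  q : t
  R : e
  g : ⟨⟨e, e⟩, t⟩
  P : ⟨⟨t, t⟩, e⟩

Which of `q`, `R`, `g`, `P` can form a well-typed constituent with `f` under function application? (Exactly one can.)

q

q — combines: f : ⟨t, e⟩ takes q : t as argument, giving e.
R : e — no; f wants t, and R wants nothing (atomic).
g : ⟨⟨e, e⟩, t⟩ — no; f wants t, and g wants ⟨e, e⟩.
P : ⟨⟨t, t⟩, e⟩ — no; f wants t, and P wants ⟨t, t⟩.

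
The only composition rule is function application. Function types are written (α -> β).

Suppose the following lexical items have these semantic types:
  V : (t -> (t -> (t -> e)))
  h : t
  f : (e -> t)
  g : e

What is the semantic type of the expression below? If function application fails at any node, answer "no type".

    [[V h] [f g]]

(t -> e)

At [V h], V : (t -> (t -> (t -> e))) takes h : t, giving (t -> (t -> e)).
At [f g], f : (e -> t) takes g : e, giving t.
At [[V h] [f g]], [V h] : (t -> (t -> e)) takes [f g] : t, giving (t -> e).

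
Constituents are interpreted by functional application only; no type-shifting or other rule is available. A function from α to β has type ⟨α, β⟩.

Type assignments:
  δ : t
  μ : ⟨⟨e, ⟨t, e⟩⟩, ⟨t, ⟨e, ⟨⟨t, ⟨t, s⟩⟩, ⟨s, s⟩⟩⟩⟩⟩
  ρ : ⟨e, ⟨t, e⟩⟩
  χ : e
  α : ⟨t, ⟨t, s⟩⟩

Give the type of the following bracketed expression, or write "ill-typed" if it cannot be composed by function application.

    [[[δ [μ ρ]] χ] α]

[μ ρ]: ⟨⟨e, ⟨t, e⟩⟩, ⟨t, ⟨e, ⟨⟨t, ⟨t, s⟩⟩, ⟨s, s⟩⟩⟩⟩⟩ applied to ⟨e, ⟨t, e⟩⟩ yields ⟨t, ⟨e, ⟨⟨t, ⟨t, s⟩⟩, ⟨s, s⟩⟩⟩⟩.
[δ [μ ρ]]: ⟨t, ⟨e, ⟨⟨t, ⟨t, s⟩⟩, ⟨s, s⟩⟩⟩⟩ applied to t yields ⟨e, ⟨⟨t, ⟨t, s⟩⟩, ⟨s, s⟩⟩⟩.
[[δ [μ ρ]] χ]: ⟨e, ⟨⟨t, ⟨t, s⟩⟩, ⟨s, s⟩⟩⟩ applied to e yields ⟨⟨t, ⟨t, s⟩⟩, ⟨s, s⟩⟩.
[[[δ [μ ρ]] χ] α]: ⟨⟨t, ⟨t, s⟩⟩, ⟨s, s⟩⟩ applied to ⟨t, ⟨t, s⟩⟩ yields ⟨s, s⟩.

⟨s, s⟩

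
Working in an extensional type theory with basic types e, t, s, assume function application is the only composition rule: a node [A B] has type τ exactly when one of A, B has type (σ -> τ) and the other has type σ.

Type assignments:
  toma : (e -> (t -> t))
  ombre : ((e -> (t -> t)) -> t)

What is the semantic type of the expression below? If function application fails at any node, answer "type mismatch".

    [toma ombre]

[toma ombre]: ombre is ((e -> (t -> t)) -> t), toma is (e -> (t -> t)); result t.

t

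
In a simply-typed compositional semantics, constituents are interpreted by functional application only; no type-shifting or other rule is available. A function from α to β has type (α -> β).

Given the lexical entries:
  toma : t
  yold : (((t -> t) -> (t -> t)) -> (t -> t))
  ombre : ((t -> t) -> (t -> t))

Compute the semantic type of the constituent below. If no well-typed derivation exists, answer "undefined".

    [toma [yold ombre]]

t

[yold ombre]: functor yold : (((t -> t) -> (t -> t)) -> (t -> t)), argument ombre : ((t -> t) -> (t -> t)); result (t -> t).
[toma [yold ombre]]: functor [yold ombre] : (t -> t), argument toma : t; result t.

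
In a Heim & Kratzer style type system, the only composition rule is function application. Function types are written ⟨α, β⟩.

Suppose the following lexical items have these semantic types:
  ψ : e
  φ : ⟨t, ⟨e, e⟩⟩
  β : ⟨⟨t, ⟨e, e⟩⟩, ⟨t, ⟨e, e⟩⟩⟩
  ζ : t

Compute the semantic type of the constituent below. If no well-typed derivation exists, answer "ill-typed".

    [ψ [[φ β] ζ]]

e

[φ β] — β of type ⟨⟨t, ⟨e, e⟩⟩, ⟨t, ⟨e, e⟩⟩⟩ combines with φ of type ⟨t, ⟨e, e⟩⟩: type ⟨t, ⟨e, e⟩⟩.
[[φ β] ζ] — [φ β] of type ⟨t, ⟨e, e⟩⟩ combines with ζ of type t: type ⟨e, e⟩.
[ψ [[φ β] ζ]] — [[φ β] ζ] of type ⟨e, e⟩ combines with ψ of type e: type e.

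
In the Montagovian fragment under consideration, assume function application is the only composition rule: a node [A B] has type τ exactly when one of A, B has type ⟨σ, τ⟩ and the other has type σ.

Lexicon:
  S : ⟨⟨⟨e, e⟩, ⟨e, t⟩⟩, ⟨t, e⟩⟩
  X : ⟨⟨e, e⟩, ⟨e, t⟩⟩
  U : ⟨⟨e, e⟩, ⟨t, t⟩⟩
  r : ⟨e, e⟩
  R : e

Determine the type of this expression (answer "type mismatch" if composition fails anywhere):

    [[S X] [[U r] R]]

type mismatch

At [S X], S : ⟨⟨⟨e, e⟩, ⟨e, t⟩⟩, ⟨t, e⟩⟩ takes X : ⟨⟨e, e⟩, ⟨e, t⟩⟩, giving ⟨t, e⟩.
At [U r], U : ⟨⟨e, e⟩, ⟨t, t⟩⟩ takes r : ⟨e, e⟩, giving ⟨t, t⟩.
[[U r] R]: ⟨t, t⟩ with e — neither is a function whose domain matches the other; composition fails here.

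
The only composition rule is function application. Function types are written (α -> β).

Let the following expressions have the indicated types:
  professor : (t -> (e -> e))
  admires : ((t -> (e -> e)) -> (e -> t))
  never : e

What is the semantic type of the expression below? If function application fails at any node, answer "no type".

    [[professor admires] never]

t

[professor admires]: functor admires : ((t -> (e -> e)) -> (e -> t)), argument professor : (t -> (e -> e)); result (e -> t).
[[professor admires] never]: functor [professor admires] : (e -> t), argument never : e; result t.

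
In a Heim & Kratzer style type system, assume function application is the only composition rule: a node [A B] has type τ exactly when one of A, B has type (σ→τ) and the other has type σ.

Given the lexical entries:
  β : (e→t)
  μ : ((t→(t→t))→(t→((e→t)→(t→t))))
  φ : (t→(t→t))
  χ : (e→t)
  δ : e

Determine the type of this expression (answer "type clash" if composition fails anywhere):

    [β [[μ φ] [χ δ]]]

(t→t)

[μ φ]: functor μ : ((t→(t→t))→(t→((e→t)→(t→t)))), argument φ : (t→(t→t)); result (t→((e→t)→(t→t))).
[χ δ]: functor χ : (e→t), argument δ : e; result t.
[[μ φ] [χ δ]]: functor [μ φ] : (t→((e→t)→(t→t))), argument [χ δ] : t; result ((e→t)→(t→t)).
[β [[μ φ] [χ δ]]]: functor [[μ φ] [χ δ]] : ((e→t)→(t→t)), argument β : (e→t); result (t→t).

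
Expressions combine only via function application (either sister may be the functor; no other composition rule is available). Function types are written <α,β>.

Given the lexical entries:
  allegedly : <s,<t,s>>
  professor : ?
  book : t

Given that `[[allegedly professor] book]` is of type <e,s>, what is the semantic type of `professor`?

[[allegedly professor] book] is required to be <e,s>. book : t cannot yield <e,s> as functor, so [allegedly professor] : <t,<e,s>>.
[allegedly professor] is required to be <t,<e,s>>. allegedly : <s,<t,s>> cannot yield <t,<e,s>> as functor, so professor : <<s,<t,s>>,<t,<e,s>>>.

<<s,<t,s>>,<t,<e,s>>>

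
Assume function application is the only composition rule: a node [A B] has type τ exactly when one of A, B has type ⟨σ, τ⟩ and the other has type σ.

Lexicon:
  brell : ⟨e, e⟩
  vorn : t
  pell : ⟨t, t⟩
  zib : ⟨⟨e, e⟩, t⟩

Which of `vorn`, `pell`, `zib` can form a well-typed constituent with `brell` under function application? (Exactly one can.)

vorn : t — brell needs e; vorn needs nothing (atomic); neither fits.
pell : ⟨t, t⟩ — brell needs e; pell needs t; neither fits.
zib — combines: zib : ⟨⟨e, e⟩, t⟩ takes brell : ⟨e, e⟩ as argument, giving t.

zib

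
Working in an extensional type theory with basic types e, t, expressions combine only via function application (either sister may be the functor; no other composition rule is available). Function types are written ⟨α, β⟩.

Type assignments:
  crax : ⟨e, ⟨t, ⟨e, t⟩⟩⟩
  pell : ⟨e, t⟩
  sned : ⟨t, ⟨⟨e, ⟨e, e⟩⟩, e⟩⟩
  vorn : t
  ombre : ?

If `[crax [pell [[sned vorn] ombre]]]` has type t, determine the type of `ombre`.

⟨⟨⟨e, ⟨e, e⟩⟩, e⟩, ⟨⟨e, t⟩, ⟨⟨e, ⟨t, ⟨e, t⟩⟩⟩, t⟩⟩⟩

[crax [pell [[sned vorn] ombre]]] is required to be t. crax : ⟨e, ⟨t, ⟨e, t⟩⟩⟩ cannot yield t as functor, so [pell [[sned vorn] ombre]] : ⟨⟨e, ⟨t, ⟨e, t⟩⟩⟩, t⟩.
[pell [[sned vorn] ombre]] is required to be ⟨⟨e, ⟨t, ⟨e, t⟩⟩⟩, t⟩. pell : ⟨e, t⟩ cannot yield ⟨⟨e, ⟨t, ⟨e, t⟩⟩⟩, t⟩ as functor, so [[sned vorn] ombre] : ⟨⟨e, t⟩, ⟨⟨e, ⟨t, ⟨e, t⟩⟩⟩, t⟩⟩.
[[sned vorn] ombre] is required to be ⟨⟨e, t⟩, ⟨⟨e, ⟨t, ⟨e, t⟩⟩⟩, t⟩⟩. [sned vorn] : ⟨⟨e, ⟨e, e⟩⟩, e⟩ cannot yield ⟨⟨e, t⟩, ⟨⟨e, ⟨t, ⟨e, t⟩⟩⟩, t⟩⟩ as functor, so ombre : ⟨⟨⟨e, ⟨e, e⟩⟩, e⟩, ⟨⟨e, t⟩, ⟨⟨e, ⟨t, ⟨e, t⟩⟩⟩, t⟩⟩⟩.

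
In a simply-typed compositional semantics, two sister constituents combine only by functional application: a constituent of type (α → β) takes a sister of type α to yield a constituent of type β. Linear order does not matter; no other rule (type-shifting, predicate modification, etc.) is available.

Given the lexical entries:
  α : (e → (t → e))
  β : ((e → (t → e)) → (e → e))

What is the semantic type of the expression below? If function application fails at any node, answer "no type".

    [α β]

[α β]: ((e → (t → e)) → (e → e)) applied to (e → (t → e)) yields (e → e).

(e → e)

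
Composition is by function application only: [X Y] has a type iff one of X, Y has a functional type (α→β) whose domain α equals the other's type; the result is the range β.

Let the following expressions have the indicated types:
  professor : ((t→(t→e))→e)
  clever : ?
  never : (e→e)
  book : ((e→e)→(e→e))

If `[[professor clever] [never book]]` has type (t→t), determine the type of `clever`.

For [[professor clever] [never book]] to have type (t→t) with [never book] of type (e→e), [professor clever] must be the function: [professor clever] : ((e→e)→(t→t)).
For [professor clever] to have type ((e→e)→(t→t)) with professor of type ((t→(t→e))→e), clever must be the function: clever : (((t→(t→e))→e)→((e→e)→(t→t))).

(((t→(t→e))→e)→((e→e)→(t→t)))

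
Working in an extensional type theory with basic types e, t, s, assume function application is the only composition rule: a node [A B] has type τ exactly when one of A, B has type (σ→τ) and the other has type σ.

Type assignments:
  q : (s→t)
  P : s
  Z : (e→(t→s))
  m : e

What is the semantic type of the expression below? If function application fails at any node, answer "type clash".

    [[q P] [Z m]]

[q P]: q is (s→t), P is s; result t.
[Z m]: Z is (e→(t→s)), m is e; result (t→s).
[[q P] [Z m]]: [Z m] is (t→s), [q P] is t; result s.

s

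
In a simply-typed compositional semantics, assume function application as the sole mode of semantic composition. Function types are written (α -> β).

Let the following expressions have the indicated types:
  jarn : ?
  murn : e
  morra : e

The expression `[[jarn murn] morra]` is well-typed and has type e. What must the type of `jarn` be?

(e -> (e -> e))

[[jarn murn] morra] is required to be e. morra : e cannot yield e as functor, so [jarn murn] : (e -> e).
[jarn murn] is required to be (e -> e). murn : e cannot yield (e -> e) as functor, so jarn : (e -> (e -> e)).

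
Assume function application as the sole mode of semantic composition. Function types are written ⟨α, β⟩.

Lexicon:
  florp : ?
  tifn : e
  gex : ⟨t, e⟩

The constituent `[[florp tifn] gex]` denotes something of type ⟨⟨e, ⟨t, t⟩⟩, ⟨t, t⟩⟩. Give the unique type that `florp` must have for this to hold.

⟨e, ⟨⟨t, e⟩, ⟨⟨e, ⟨t, t⟩⟩, ⟨t, t⟩⟩⟩⟩

[[florp tifn] gex] must have type ⟨⟨e, ⟨t, t⟩⟩, ⟨t, t⟩⟩. The sister gex has type ⟨t, e⟩; that is not a function onto ⟨⟨e, ⟨t, t⟩⟩, ⟨t, t⟩⟩, so [florp tifn] must be the functor, of type ⟨⟨t, e⟩, ⟨⟨e, ⟨t, t⟩⟩, ⟨t, t⟩⟩⟩.
[florp tifn] must have type ⟨⟨t, e⟩, ⟨⟨e, ⟨t, t⟩⟩, ⟨t, t⟩⟩⟩. The sister tifn has type e; that is not a function onto ⟨⟨t, e⟩, ⟨⟨e, ⟨t, t⟩⟩, ⟨t, t⟩⟩⟩, so florp must be the functor, of type ⟨e, ⟨⟨t, e⟩, ⟨⟨e, ⟨t, t⟩⟩, ⟨t, t⟩⟩⟩⟩.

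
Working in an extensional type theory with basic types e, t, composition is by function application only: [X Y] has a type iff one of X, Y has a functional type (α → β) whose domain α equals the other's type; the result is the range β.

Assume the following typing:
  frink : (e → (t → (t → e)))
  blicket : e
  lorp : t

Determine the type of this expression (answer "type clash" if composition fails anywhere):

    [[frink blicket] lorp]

(t → e)

[frink blicket]: frink is (e → (t → (t → e))), blicket is e; result (t → (t → e)).
[[frink blicket] lorp]: [frink blicket] is (t → (t → e)), lorp is t; result (t → e).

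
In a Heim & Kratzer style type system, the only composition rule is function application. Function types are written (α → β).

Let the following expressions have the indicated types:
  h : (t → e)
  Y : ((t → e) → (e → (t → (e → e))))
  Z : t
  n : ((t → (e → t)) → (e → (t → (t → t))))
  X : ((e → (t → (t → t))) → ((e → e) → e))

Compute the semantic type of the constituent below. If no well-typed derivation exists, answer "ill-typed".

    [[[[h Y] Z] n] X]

ill-typed

[h Y]: Y is ((t → e) → (e → (t → (e → e)))), h is (t → e); result (e → (t → (e → e))).
[[h Y] Z]: (e → (t → (e → e))) with t — neither is a function whose domain matches the other; composition fails here.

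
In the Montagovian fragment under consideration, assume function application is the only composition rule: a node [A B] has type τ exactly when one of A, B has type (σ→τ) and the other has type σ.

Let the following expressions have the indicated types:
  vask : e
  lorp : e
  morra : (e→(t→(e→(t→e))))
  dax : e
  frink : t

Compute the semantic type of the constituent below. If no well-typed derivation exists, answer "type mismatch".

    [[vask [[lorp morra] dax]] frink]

[lorp morra]: (e→(t→(e→(t→e)))) applied to e yields (t→(e→(t→e))).
[[lorp morra] dax]: (t→(e→(t→e))) and e cannot combine by function application — type clash.

type mismatch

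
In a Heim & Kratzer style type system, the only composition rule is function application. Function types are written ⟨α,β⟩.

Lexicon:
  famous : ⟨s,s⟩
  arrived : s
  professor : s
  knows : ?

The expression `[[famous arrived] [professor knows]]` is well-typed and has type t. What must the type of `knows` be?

At [[famous arrived] [professor knows]] (required: t): [famous arrived] is s, which is not a function with range t; hence [professor knows] is the functor — type ⟨s,t⟩.
At [professor knows] (required: ⟨s,t⟩): professor is s, which is not a function with range ⟨s,t⟩; hence knows is the functor — type ⟨s,⟨s,t⟩⟩.

⟨s,⟨s,t⟩⟩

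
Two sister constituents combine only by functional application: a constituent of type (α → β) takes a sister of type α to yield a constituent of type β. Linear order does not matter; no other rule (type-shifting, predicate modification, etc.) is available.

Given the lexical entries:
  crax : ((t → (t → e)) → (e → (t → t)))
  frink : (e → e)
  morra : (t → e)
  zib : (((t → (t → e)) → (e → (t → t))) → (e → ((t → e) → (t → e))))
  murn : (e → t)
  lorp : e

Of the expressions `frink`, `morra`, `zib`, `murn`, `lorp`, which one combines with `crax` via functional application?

zib

frink : (e → e) — neither side's domain matches the other.
morra : (t → e) — neither side's domain matches the other.
zib — combines: zib : (((t → (t → e)) → (e → (t → t))) → (e → ((t → e) → (t → e)))) takes crax : ((t → (t → e)) → (e → (t → t))) as argument, giving (e → ((t → e) → (t → e))).
murn : (e → t) — neither side's domain matches the other.
lorp : e — neither side's domain matches the other.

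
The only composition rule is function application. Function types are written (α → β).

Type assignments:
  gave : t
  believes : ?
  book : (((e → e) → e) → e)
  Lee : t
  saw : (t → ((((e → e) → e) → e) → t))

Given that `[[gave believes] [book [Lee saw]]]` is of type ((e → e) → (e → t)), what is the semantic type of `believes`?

[[gave believes] [book [Lee saw]]] is required to be ((e → e) → (e → t)). [book [Lee saw]] : t cannot yield ((e → e) → (e → t)) as functor, so [gave believes] : (t → ((e → e) → (e → t))).
[gave believes] is required to be (t → ((e → e) → (e → t))). gave : t cannot yield (t → ((e → e) → (e → t))) as functor, so believes : (t → (t → ((e → e) → (e → t)))).

(t → (t → ((e → e) → (e → t))))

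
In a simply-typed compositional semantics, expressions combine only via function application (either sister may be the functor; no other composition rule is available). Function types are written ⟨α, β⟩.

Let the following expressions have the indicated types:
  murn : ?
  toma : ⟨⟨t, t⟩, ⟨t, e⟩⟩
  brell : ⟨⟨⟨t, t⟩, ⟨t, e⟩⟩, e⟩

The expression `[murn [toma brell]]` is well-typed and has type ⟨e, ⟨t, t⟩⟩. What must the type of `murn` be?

⟨e, ⟨e, ⟨t, t⟩⟩⟩

For [murn [toma brell]] to have type ⟨e, ⟨t, t⟩⟩ with [toma brell] of type e, murn must be the function: murn : ⟨e, ⟨e, ⟨t, t⟩⟩⟩.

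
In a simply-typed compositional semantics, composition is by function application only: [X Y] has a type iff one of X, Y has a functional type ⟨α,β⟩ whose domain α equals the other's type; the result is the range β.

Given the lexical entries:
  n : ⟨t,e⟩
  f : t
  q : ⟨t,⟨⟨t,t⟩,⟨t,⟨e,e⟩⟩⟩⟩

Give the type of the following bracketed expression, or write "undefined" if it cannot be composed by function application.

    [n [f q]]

undefined

[f q]: functor q : ⟨t,⟨⟨t,t⟩,⟨t,⟨e,e⟩⟩⟩⟩, argument f : t; result ⟨⟨t,t⟩,⟨t,⟨e,e⟩⟩⟩.
[n [f q]]: ⟨t,e⟩ with ⟨⟨t,t⟩,⟨t,⟨e,e⟩⟩⟩ — neither is a function whose domain matches the other; composition fails here.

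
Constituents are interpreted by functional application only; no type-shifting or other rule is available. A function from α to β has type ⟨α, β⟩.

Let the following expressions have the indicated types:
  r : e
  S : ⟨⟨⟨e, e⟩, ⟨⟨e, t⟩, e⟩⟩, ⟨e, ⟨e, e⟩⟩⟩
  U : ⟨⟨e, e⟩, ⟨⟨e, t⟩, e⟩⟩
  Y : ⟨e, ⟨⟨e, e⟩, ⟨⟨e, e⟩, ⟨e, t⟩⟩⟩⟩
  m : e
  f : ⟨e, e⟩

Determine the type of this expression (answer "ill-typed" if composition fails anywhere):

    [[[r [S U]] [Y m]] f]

[S U]: ⟨⟨⟨e, e⟩, ⟨⟨e, t⟩, e⟩⟩, ⟨e, ⟨e, e⟩⟩⟩ applied to ⟨⟨e, e⟩, ⟨⟨e, t⟩, e⟩⟩ yields ⟨e, ⟨e, e⟩⟩.
[r [S U]]: ⟨e, ⟨e, e⟩⟩ applied to e yields ⟨e, e⟩.
[Y m]: ⟨e, ⟨⟨e, e⟩, ⟨⟨e, e⟩, ⟨e, t⟩⟩⟩⟩ applied to e yields ⟨⟨e, e⟩, ⟨⟨e, e⟩, ⟨e, t⟩⟩⟩.
[[r [S U]] [Y m]]: ⟨⟨e, e⟩, ⟨⟨e, e⟩, ⟨e, t⟩⟩⟩ applied to ⟨e, e⟩ yields ⟨⟨e, e⟩, ⟨e, t⟩⟩.
[[[r [S U]] [Y m]] f]: ⟨⟨e, e⟩, ⟨e, t⟩⟩ applied to ⟨e, e⟩ yields ⟨e, t⟩.

⟨e, t⟩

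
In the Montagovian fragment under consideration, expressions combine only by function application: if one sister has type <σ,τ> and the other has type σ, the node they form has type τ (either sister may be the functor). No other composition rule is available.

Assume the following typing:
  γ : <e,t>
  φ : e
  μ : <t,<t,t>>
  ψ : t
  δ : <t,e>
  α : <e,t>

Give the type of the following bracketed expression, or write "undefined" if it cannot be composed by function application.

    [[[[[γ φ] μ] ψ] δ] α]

[γ φ] — γ of type <e,t> combines with φ of type e: type t.
[[γ φ] μ] — μ of type <t,<t,t>> combines with [γ φ] of type t: type <t,t>.
[[[γ φ] μ] ψ] — [[γ φ] μ] of type <t,t> combines with ψ of type t: type t.
[[[[γ φ] μ] ψ] δ] — δ of type <t,e> combines with [[[γ φ] μ] ψ] of type t: type e.
[[[[[γ φ] μ] ψ] δ] α] — α of type <e,t> combines with [[[[γ φ] μ] ψ] δ] of type e: type t.

t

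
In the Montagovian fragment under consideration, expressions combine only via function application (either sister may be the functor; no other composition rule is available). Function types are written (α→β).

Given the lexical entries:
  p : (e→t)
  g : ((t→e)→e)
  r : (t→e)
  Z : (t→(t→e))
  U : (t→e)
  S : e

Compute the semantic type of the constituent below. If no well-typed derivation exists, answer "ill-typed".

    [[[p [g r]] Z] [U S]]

ill-typed

[g r]: g is ((t→e)→e), r is (t→e); result e.
[p [g r]]: p is (e→t), [g r] is e; result t.
[[p [g r]] Z]: Z is (t→(t→e)), [p [g r]] is t; result (t→e).
[U S]: (t→e) with e — neither is a function whose domain matches the other; composition fails here.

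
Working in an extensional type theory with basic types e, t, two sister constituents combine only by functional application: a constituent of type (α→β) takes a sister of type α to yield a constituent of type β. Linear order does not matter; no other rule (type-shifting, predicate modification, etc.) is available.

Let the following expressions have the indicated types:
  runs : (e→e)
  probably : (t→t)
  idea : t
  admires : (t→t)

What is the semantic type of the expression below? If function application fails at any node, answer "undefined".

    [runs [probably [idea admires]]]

undefined

[idea admires]: (t→t) applied to t yields t.
[probably [idea admires]]: (t→t) applied to t yields t.
At [runs [probably [idea admires]]]: neither (e→e) nor t can take the other as argument; the node is ill-typed.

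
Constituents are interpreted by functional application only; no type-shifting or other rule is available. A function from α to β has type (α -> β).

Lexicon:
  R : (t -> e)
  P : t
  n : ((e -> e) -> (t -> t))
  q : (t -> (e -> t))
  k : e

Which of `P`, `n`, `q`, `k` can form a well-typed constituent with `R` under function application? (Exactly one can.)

P

P — combines: R : (t -> e) takes P : t as argument, giving e.
n : ((e -> e) -> (t -> t)) — neither side's domain matches the other.
q : (t -> (e -> t)) — neither side's domain matches the other.
k : e — neither side's domain matches the other.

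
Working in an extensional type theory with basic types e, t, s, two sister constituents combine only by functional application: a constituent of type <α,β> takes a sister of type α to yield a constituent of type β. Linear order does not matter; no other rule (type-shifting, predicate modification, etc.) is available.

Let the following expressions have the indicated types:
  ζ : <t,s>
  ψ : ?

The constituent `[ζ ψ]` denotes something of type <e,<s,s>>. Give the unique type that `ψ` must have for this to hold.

At [ζ ψ] (required: <e,<s,s>>): ζ is <t,s>, which is not a function with range <e,<s,s>>; hence ψ is the functor — type <<t,s>,<e,<s,s>>>.

<<t,s>,<e,<s,s>>>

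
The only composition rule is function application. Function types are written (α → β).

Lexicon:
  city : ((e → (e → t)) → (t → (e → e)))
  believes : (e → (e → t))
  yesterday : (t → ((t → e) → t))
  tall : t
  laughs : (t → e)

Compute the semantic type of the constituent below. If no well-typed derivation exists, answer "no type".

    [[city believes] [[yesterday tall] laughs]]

[city believes]: functor city : ((e → (e → t)) → (t → (e → e))), argument believes : (e → (e → t)); result (t → (e → e)).
[yesterday tall]: functor yesterday : (t → ((t → e) → t)), argument tall : t; result ((t → e) → t).
[[yesterday tall] laughs]: functor [yesterday tall] : ((t → e) → t), argument laughs : (t → e); result t.
[[city believes] [[yesterday tall] laughs]]: functor [city believes] : (t → (e → e)), argument [[yesterday tall] laughs] : t; result (e → e).

(e → e)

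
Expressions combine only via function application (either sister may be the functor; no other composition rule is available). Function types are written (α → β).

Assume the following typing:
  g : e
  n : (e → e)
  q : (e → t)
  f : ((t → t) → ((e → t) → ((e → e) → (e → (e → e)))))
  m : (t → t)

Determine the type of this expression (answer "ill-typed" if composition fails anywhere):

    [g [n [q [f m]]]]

(e → e)

[f m]: ((t → t) → ((e → t) → ((e → e) → (e → (e → e))))) applied to (t → t) yields ((e → t) → ((e → e) → (e → (e → e)))).
[q [f m]]: ((e → t) → ((e → e) → (e → (e → e)))) applied to (e → t) yields ((e → e) → (e → (e → e))).
[n [q [f m]]]: ((e → e) → (e → (e → e))) applied to (e → e) yields (e → (e → e)).
[g [n [q [f m]]]]: (e → (e → e)) applied to e yields (e → e).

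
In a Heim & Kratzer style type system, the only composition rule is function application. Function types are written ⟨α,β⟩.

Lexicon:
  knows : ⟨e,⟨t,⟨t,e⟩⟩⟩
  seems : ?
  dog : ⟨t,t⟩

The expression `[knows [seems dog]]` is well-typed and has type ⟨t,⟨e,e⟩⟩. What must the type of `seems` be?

For [knows [seems dog]] to have type ⟨t,⟨e,e⟩⟩ with knows of type ⟨e,⟨t,⟨t,e⟩⟩⟩, [seems dog] must be the function: [seems dog] : ⟨⟨e,⟨t,⟨t,e⟩⟩⟩,⟨t,⟨e,e⟩⟩⟩.
For [seems dog] to have type ⟨⟨e,⟨t,⟨t,e⟩⟩⟩,⟨t,⟨e,e⟩⟩⟩ with dog of type ⟨t,t⟩, seems must be the function: seems : ⟨⟨t,t⟩,⟨⟨e,⟨t,⟨t,e⟩⟩⟩,⟨t,⟨e,e⟩⟩⟩⟩.

⟨⟨t,t⟩,⟨⟨e,⟨t,⟨t,e⟩⟩⟩,⟨t,⟨e,e⟩⟩⟩⟩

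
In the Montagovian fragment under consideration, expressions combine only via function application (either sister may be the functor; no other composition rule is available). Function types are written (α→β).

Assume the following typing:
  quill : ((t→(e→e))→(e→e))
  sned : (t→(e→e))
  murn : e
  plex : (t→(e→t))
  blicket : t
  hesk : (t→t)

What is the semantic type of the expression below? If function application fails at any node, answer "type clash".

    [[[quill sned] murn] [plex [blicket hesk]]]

[quill sned]: functor quill : ((t→(e→e))→(e→e)), argument sned : (t→(e→e)); result (e→e).
[[quill sned] murn]: functor [quill sned] : (e→e), argument murn : e; result e.
[blicket hesk]: functor hesk : (t→t), argument blicket : t; result t.
[plex [blicket hesk]]: functor plex : (t→(e→t)), argument [blicket hesk] : t; result (e→t).
[[[quill sned] murn] [plex [blicket hesk]]]: functor [plex [blicket hesk]] : (e→t), argument [[quill sned] murn] : e; result t.

t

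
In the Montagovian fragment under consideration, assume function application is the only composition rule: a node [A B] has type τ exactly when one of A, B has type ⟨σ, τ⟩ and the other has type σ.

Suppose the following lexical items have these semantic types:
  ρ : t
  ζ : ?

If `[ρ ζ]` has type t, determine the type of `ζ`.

⟨t, t⟩

For [ρ ζ] to have type t with ρ of type t, ζ must be the function: ζ : ⟨t, t⟩.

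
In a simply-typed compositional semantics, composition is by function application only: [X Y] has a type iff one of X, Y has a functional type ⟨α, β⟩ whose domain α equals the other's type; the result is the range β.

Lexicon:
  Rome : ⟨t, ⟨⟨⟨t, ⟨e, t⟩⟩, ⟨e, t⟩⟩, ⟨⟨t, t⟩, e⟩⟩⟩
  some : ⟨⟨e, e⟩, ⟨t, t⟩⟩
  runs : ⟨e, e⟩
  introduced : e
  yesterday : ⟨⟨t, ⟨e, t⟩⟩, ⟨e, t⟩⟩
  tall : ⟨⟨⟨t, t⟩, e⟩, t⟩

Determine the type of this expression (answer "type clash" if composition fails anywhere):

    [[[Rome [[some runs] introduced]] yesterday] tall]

type clash

[some runs] — some of type ⟨⟨e, e⟩, ⟨t, t⟩⟩ combines with runs of type ⟨e, e⟩: type ⟨t, t⟩.
At [[some runs] introduced]: neither ⟨t, t⟩ nor e can take the other as argument; the node is ill-typed.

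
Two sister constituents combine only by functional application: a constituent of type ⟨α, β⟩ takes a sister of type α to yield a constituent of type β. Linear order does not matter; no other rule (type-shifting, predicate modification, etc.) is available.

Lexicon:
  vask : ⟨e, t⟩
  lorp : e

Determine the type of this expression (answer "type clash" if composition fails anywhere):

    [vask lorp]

[vask lorp]: functor vask : ⟨e, t⟩, argument lorp : e; result t.

t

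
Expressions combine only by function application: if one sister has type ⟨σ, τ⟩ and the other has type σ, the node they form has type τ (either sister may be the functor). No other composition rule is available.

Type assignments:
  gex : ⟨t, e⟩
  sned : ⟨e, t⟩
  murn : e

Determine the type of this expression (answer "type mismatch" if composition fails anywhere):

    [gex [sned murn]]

At [sned murn], sned : ⟨e, t⟩ takes murn : e, giving t.
At [gex [sned murn]], gex : ⟨t, e⟩ takes [sned murn] : t, giving e.

e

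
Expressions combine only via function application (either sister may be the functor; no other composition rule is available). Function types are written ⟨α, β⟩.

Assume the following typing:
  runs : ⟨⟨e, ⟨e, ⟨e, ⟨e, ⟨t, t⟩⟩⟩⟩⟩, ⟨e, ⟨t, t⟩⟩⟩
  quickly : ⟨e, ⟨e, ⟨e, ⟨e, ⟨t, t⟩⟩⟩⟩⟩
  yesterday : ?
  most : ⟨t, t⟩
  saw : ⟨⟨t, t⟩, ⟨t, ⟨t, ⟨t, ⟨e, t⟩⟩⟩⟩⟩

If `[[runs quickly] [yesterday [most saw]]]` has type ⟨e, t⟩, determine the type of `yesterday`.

⟨⟨t, ⟨t, ⟨t, ⟨e, t⟩⟩⟩⟩, ⟨⟨e, ⟨t, t⟩⟩, ⟨e, t⟩⟩⟩

[[runs quickly] [yesterday [most saw]]] is required to be ⟨e, t⟩. [runs quickly] : ⟨e, ⟨t, t⟩⟩ cannot yield ⟨e, t⟩ as functor, so [yesterday [most saw]] : ⟨⟨e, ⟨t, t⟩⟩, ⟨e, t⟩⟩.
[yesterday [most saw]] is required to be ⟨⟨e, ⟨t, t⟩⟩, ⟨e, t⟩⟩. [most saw] : ⟨t, ⟨t, ⟨t, ⟨e, t⟩⟩⟩⟩ cannot yield ⟨⟨e, ⟨t, t⟩⟩, ⟨e, t⟩⟩ as functor, so yesterday : ⟨⟨t, ⟨t, ⟨t, ⟨e, t⟩⟩⟩⟩, ⟨⟨e, ⟨t, t⟩⟩, ⟨e, t⟩⟩⟩.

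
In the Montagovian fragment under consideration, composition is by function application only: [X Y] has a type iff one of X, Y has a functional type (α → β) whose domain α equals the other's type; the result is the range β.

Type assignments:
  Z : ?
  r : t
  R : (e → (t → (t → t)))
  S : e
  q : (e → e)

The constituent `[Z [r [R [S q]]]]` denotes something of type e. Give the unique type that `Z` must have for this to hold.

((t → t) → e)

[Z [r [R [S q]]]] must have type e. The sister [r [R [S q]]] has type (t → t); that is not a function onto e, so Z must be the functor, of type ((t → t) → e).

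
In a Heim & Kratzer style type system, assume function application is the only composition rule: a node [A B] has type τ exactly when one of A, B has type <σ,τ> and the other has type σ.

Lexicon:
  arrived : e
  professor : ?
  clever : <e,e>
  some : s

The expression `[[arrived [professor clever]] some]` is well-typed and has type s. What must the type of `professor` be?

<<e,e>,<e,<s,s>>>

[[arrived [professor clever]] some] is required to be s. some : s cannot yield s as functor, so [arrived [professor clever]] : <s,s>.
[arrived [professor clever]] is required to be <s,s>. arrived : e cannot yield <s,s> as functor, so [professor clever] : <e,<s,s>>.
[professor clever] is required to be <e,<s,s>>. clever : <e,e> cannot yield <e,<s,s>> as functor, so professor : <<e,e>,<e,<s,s>>>.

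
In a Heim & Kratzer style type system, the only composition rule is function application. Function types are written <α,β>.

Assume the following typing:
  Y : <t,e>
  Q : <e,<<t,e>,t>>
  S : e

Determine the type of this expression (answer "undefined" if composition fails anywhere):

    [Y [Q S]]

t

[Q S]: Q is <e,<<t,e>,t>>, S is e; result <<t,e>,t>.
[Y [Q S]]: [Q S] is <<t,e>,t>, Y is <t,e>; result t.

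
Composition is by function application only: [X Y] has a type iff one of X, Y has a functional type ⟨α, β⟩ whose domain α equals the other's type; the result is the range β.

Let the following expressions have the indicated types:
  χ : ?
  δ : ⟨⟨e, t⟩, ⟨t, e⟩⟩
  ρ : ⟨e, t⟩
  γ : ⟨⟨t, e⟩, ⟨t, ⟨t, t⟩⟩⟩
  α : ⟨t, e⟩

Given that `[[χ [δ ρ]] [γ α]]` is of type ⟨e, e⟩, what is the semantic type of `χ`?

At [[χ [δ ρ]] [γ α]] (required: ⟨e, e⟩): [γ α] is ⟨t, ⟨t, t⟩⟩, which is not a function with range ⟨e, e⟩; hence [χ [δ ρ]] is the functor — type ⟨⟨t, ⟨t, t⟩⟩, ⟨e, e⟩⟩.
At [χ [δ ρ]] (required: ⟨⟨t, ⟨t, t⟩⟩, ⟨e, e⟩⟩): [δ ρ] is ⟨t, e⟩, which is not a function with range ⟨⟨t, ⟨t, t⟩⟩, ⟨e, e⟩⟩; hence χ is the functor — type ⟨⟨t, e⟩, ⟨⟨t, ⟨t, t⟩⟩, ⟨e, e⟩⟩⟩.

⟨⟨t, e⟩, ⟨⟨t, ⟨t, t⟩⟩, ⟨e, e⟩⟩⟩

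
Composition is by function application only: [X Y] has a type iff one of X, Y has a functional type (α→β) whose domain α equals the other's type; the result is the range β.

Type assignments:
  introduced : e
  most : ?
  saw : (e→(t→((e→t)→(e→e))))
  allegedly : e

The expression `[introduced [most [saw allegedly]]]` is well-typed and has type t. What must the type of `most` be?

For [introduced [most [saw allegedly]]] to have type t with introduced of type e, [most [saw allegedly]] must be the function: [most [saw allegedly]] : (e→t).
For [most [saw allegedly]] to have type (e→t) with [saw allegedly] of type (t→((e→t)→(e→e))), most must be the function: most : ((t→((e→t)→(e→e)))→(e→t)).

((t→((e→t)→(e→e)))→(e→t))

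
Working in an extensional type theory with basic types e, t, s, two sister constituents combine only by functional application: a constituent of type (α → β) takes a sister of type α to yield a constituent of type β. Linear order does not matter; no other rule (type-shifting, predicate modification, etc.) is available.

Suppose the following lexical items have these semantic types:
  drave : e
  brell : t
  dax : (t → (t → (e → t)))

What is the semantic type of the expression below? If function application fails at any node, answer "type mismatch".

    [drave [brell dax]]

[brell dax]: dax is (t → (t → (e → t))), brell is t; result (t → (e → t)).
[drave [brell dax]]: e and (t → (e → t)) cannot combine by function application — type clash.

type mismatch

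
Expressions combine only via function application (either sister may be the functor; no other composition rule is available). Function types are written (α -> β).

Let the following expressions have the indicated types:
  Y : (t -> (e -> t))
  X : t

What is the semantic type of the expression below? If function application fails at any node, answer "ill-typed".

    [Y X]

(e -> t)

[Y X]: (t -> (e -> t)) applied to t yields (e -> t).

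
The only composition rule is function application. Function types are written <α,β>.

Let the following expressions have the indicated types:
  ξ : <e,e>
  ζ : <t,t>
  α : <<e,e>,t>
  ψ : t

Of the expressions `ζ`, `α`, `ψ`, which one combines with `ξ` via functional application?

α

ζ : <t,t> — neither side's domain matches the other.
α — combines: α : <<e,e>,t> takes ξ : <e,e> as argument, giving t.
ψ : t — neither side's domain matches the other.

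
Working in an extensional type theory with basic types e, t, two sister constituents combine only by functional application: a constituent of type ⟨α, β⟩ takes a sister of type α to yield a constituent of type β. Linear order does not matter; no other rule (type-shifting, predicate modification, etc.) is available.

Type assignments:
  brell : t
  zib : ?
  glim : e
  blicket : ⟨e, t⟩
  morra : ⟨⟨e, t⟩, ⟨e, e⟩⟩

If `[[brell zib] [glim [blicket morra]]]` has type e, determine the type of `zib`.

For [[brell zib] [glim [blicket morra]]] to have type e with [glim [blicket morra]] of type e, [brell zib] must be the function: [brell zib] : ⟨e, e⟩.
For [brell zib] to have type ⟨e, e⟩ with brell of type t, zib must be the function: zib : ⟨t, ⟨e, e⟩⟩.

⟨t, ⟨e, e⟩⟩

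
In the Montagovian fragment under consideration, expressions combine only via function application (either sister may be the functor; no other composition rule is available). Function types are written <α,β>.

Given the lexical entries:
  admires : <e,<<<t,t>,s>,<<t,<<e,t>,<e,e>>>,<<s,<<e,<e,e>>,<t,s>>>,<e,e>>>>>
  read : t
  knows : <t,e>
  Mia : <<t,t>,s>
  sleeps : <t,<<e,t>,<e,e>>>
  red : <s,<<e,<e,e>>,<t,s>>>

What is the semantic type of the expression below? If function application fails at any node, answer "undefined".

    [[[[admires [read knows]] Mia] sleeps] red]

<e,e>

[read knows]: functor knows : <t,e>, argument read : t; result e.
[admires [read knows]]: functor admires : <e,<<<t,t>,s>,<<t,<<e,t>,<e,e>>>,<<s,<<e,<e,e>>,<t,s>>>,<e,e>>>>>, argument [read knows] : e; result <<<t,t>,s>,<<t,<<e,t>,<e,e>>>,<<s,<<e,<e,e>>,<t,s>>>,<e,e>>>>.
[[admires [read knows]] Mia]: functor [admires [read knows]] : <<<t,t>,s>,<<t,<<e,t>,<e,e>>>,<<s,<<e,<e,e>>,<t,s>>>,<e,e>>>>, argument Mia : <<t,t>,s>; result <<t,<<e,t>,<e,e>>>,<<s,<<e,<e,e>>,<t,s>>>,<e,e>>>.
[[[admires [read knows]] Mia] sleeps]: functor [[admires [read knows]] Mia] : <<t,<<e,t>,<e,e>>>,<<s,<<e,<e,e>>,<t,s>>>,<e,e>>>, argument sleeps : <t,<<e,t>,<e,e>>>; result <<s,<<e,<e,e>>,<t,s>>>,<e,e>>.
[[[[admires [read knows]] Mia] sleeps] red]: functor [[[admires [read knows]] Mia] sleeps] : <<s,<<e,<e,e>>,<t,s>>>,<e,e>>, argument red : <s,<<e,<e,e>>,<t,s>>>; result <e,e>.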